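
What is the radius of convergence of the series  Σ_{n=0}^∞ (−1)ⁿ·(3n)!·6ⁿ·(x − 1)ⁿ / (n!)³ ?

R = 1/162

By the ratio test, |a_{n+1}/a_n| = (3n+1)·(3n+2)·(3n+3)/(n+1)³ · 6 → 162.
The series converges when 162 · |x − 1| < 1, giving R = 1/162.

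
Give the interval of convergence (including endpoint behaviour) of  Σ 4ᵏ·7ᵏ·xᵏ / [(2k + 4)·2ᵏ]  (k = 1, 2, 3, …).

[-1/14, 1/14)

By the ratio test, |a_{k+1}/a_k| = [(2k + 4)/(2(k+1) + 4)] · 4·7/2 → 14.
Thus R = 1/(14) = 1/14.
Check x = 1/14: the terms are asymptotic to a nonzero constant times 1/k, so the series diverges by limit comparison with Σ 1/k.
Endpoint x = -1/14: the terms alternate in sign and decrease monotonically to 0 in absolute value (size ~ c/k), so the alternating series test gives convergence.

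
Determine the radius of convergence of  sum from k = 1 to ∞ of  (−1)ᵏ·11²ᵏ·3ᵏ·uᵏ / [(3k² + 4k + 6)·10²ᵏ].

R = 100/363

Ratio test: |a_{k+1}/a_k| = [(3k² + 4k + 6)/(3(k+1)² + 4(k+1) + 6)] · 121·3/100 → 363/100 as k → ∞.
The series converges when 363/100 · |u| < 1, giving R = 100/363.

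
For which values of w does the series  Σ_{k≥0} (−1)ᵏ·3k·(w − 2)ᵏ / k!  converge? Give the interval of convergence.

(−∞, ∞)

By the ratio test, |a_{k+1}/a_k| = 3(k+1)/3k · 1/(k+1) → 0.
Since the limit is 0 < 1 for every w, the series converges on all of ℝ and R = ∞.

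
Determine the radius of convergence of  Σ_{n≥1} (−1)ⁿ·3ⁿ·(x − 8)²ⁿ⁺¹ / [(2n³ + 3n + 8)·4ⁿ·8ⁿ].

Ratio test: |a_{n+1}/a_n| = [(2n³ + 3n + 8)/(2(n+1)³ + 3(n+1) + 8)] · 3/(4·8) → 3/32 as n → ∞.
Since the exponent of (x − 8) increases by 2 each term, convergence requires |x − 8|² < 32/3, hence R = 4√6/3.

R = 4√6/3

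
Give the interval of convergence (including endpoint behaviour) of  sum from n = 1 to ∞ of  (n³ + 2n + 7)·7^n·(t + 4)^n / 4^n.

(-32/7, -24/7)

The ratio of consecutive coefficients is [((n+1)³ + 2(n+1) + 7)/(n³ + 2n + 7)] · 7/4 → 7/4.
Convergence for |t + 4| · 7/4 < 1, i.e. |t + 4| < 4/7. So R = 4/7.
Check t = -24/7: the terms have absolute value of order n³, which does not tend to 0, so the series diverges by the divergence test.
When t = -32/7, the terms do not tend to 0, so the series diverges.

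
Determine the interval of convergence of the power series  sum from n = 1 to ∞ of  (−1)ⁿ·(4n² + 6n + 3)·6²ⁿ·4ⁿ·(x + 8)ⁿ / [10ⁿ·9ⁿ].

By the ratio test, |a_{n+1}/a_n| = [(4(n+1)² + 6(n+1) + 3)/(4n² + 6n + 3)] · 36·4/(10·9) → 8/5.
Hence the series converges for |x + 8| < 1/(8/5) = 5/8, so the radius of convergence is 5/8.
When x = -59/8, the terms have absolute value of order n², which does not tend to 0, so the series diverges by the divergence test.
Check x = -69/8: the terms have absolute value of order n², which does not tend to 0, so the series diverges by the divergence test.

(-69/8, -59/8)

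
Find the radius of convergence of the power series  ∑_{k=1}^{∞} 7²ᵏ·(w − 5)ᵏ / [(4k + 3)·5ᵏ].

Apply the ratio test: |a_{k+1}| / |a_k| = [(4k + 3)/(4(k+1) + 3)] · 49/5, which tends to 49/5 as k → ∞.
The series converges when 49/5 · |w − 5| < 1, giving R = 5/49.

R = 5/49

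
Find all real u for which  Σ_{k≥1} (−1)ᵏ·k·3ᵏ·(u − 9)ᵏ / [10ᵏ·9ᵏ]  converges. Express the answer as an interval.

(-21, 39)

Ratio test: |a_{k+1}/a_k| = [(k+1)/k] · 3/(10·9) → 1/30 as k → ∞.
The series converges when 1/30 · |u − 9| < 1, giving R = 30.
Check u = 39: the k-th term does not approach 0; divergence by the term test.
Check u = -21: the k-th term does not approach 0; divergence by the term test.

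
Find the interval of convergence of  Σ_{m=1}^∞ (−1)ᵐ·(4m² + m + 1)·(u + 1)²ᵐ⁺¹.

(-2, 0)

The ratio of consecutive coefficients is (4(m+1)² + (m+1) + 1)/(4m² + m + 1) → 1.
Writing y = (u + 1)², the series in y has radius 1, so |u + 1| < √(1) = 1 and R = 1.
When u = 0, the terms have absolute value of order m², which does not tend to 0, so the series diverges by the divergence test.
Check u = -2: the m-th term does not approach 0; divergence by the term test.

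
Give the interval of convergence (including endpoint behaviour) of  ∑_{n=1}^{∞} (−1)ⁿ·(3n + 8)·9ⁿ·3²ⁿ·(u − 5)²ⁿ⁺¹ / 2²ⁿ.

The ratio of consecutive coefficients is [(3(n+1) + 8)/(3n + 8)] · 9·9/4 → 81/4.
Since the exponent of (u − 5) increases by 2 each term, convergence requires |u − 5|² < 4/81, hence R = 2/9.
At u = 47/9: the terms have absolute value of order n, which does not tend to 0, so the series diverges by the divergence test.
When u = 43/9, the n-th term does not approach 0; divergence by the term test.

(43/9, 47/9)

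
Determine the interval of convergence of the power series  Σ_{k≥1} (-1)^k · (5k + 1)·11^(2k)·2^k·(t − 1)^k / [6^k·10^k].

(91/121, 151/121)

Apply the ratio test: |a_{k+1}| / |a_k| = [(5(k+1) + 1)/(5k + 1)] · 121·2/(6·10), which tends to 121/30 as k → ∞.
Hence the series converges for |t − 1| < 1/(121/30) = 30/121, so the radius of convergence is 30/121.
When t = 151/121, the terms do not tend to 0, so the series diverges.
Endpoint t = 91/121: the terms have absolute value of order k, which does not tend to 0, so the series diverges by the divergence test.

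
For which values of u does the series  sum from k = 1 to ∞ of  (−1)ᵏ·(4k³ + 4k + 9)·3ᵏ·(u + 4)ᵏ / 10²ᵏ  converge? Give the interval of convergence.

Ratio test: |a_{k+1}/a_k| = [(4(k+1)³ + 4(k+1) + 9)/(4k³ + 4k + 9)] · 3/100 → 3/100 as k → ∞.
The series converges when 3/100 · |u + 4| < 1, giving R = 100/3.
At u = 88/3: the terms do not tend to 0, so the series diverges.
When u = -112/3, the k-th term does not approach 0; divergence by the term test.

(-112/3, 88/3)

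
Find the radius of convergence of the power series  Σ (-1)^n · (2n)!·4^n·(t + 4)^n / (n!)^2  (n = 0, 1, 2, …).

By the ratio test, |a_{n+1}/a_n| = (2n+1)·(2n+2)/(n+1)² · 4 → 16.
Hence the series converges for |t + 4| < 1/(16) = 1/16, so the radius of convergence is 1/16.

R = 1/16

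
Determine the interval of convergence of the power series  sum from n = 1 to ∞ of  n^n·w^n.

{0}

By the Cauchy root test, |a_n|^(1/n) = n → ∞.
The root grows without bound, so R = 0 (convergence only at w = 0).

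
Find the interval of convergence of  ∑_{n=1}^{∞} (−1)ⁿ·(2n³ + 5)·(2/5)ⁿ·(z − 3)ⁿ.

Apply the ratio test: |a_{n+1}| / |a_n| = [(2(n+1)³ + 5)/(2n³ + 5)] · 2/5, which tends to 2/5 as n → ∞.
Hence the series converges for |z − 3| < 1/(2/5) = 5/2, so the radius of convergence is 5/2.
Check z = 11/2: the n-th term does not approach 0; divergence by the term test.
At z = 1/2: the n-th term does not approach 0; divergence by the term test.

(1/2, 11/2)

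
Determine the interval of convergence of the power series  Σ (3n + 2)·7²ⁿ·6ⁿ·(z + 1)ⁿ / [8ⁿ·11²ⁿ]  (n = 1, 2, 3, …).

Ratio test: |a_{n+1}/a_n| = [(3(n+1) + 2)/(3n + 2)] · 49·6/(8·121) → 147/484 as n → ∞.
The series converges when 147/484 · |z + 1| < 1, giving R = 484/147.
Endpoint z = 337/147: the terms do not tend to 0, so the series diverges.
Check z = -631/147: the n-th term does not approach 0; divergence by the term test.

(-631/147, 337/147)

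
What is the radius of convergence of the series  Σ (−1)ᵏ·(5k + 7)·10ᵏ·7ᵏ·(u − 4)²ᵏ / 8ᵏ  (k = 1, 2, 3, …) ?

Apply the ratio test: |a_{k+1}| / |a_k| = [(5(k+1) + 7)/(5k + 7)] · 10·7/8, which tends to 35/4 as k → ∞.
Since the exponent of (u − 4) increases by 2 each term, convergence requires |u − 4|² < 4/35, hence R = 2√35/35.

R = 2√35/35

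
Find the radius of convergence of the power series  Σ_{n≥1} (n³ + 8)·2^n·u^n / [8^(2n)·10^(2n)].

R = 3200

Ratio test: |a_{n+1}/a_n| = [((n+1)³ + 8)/(n³ + 8)] · 2/(64·100) → 1/3200 as n → ∞.
Hence the series converges for |u| < 1/(1/3200) = 3200, so the radius of convergence is 3200.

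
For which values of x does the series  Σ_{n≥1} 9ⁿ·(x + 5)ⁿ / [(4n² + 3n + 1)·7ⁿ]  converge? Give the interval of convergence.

[-52/9, -38/9]

Ratio test: |a_{n+1}/a_n| = [(4n² + 3n + 1)/(4(n+1)² + 3(n+1) + 1)] · 9/7 → 9/7 as n → ∞.
The series converges when 9/7 · |x + 5| < 1, giving R = 7/9.
Check x = -38/9: the terms are on the order of 1/n², so the series converges absolutely by comparison with the p-series (p = 2 > 1).
Check x = -52/9: absolute convergence follows by limit comparison with Σ 1/n².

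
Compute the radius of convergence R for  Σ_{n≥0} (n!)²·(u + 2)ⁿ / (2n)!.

The ratio of consecutive coefficients is (n+1)²/[(2n+1)·(2n+2)] → 1/4.
Convergence for |u + 2| · 1/4 < 1, i.e. |u + 2| < 4. So R = 4.

R = 4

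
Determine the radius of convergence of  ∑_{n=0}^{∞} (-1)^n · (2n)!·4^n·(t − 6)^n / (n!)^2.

The ratio of consecutive coefficients is (2n+1)·(2n+2)/(n+1)² · 4 → 16.
Hence the series converges for |t − 6| < 1/(16) = 1/16, so the radius of convergence is 1/16.

R = 1/16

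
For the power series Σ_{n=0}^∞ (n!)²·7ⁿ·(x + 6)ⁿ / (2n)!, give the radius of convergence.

R = 4/7

Apply the ratio test: |a_{n+1}| / |a_n| = (n+1)²/[(2n+1)·(2n+2)] · 7, which tends to 7/4 as n → ∞.
Convergence for |x + 6| · 7/4 < 1, i.e. |x + 6| < 4/7. So R = 4/7.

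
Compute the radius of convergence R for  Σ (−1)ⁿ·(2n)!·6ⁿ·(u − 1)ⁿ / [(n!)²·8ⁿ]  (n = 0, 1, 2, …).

R = 1/3

The ratio of consecutive coefficients is (2n+1)·(2n+2)/(n+1)² · 6/8 → 3.
Hence the series converges for |u − 1| < 1/(3) = 1/3, so the radius of convergence is 1/3.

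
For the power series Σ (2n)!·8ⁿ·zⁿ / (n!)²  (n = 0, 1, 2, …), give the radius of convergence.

R = 1/32

The ratio of consecutive coefficients is (2n+1)·(2n+2)/(n+1)² · 8 → 32.
Thus R = 1/(32) = 1/32.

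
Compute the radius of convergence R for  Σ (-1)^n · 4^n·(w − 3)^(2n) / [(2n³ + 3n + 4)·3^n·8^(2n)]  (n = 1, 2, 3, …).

Apply the ratio test: |a_{n+1}| / |a_n| = [(2n³ + 3n + 4)/(2(n+1)³ + 3(n+1) + 4)] · 4/(3·64), which tends to 1/48 as n → ∞.
Writing y = (w − 3)², the series in y has radius 48, so |w − 3| < √(48) and R = 4√3.

R = 4√3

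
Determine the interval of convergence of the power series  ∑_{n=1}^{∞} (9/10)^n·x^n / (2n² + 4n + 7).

[-10/9, 10/9]

Apply the ratio test: |a_{n+1}| / |a_n| = [(2n² + 4n + 7)/(2(n+1)² + 4(n+1) + 7)] · 9/10, which tends to 9/10 as n → ∞.
Thus R = 1/(9/10) = 10/9.
Endpoint x = 10/9: the terms are on the order of 1/n², so the series converges absolutely by comparison with the p-series (p = 2 > 1).
Check x = -10/9: the terms are on the order of 1/n², so the series converges absolutely by comparison with the p-series (p = 2 > 1).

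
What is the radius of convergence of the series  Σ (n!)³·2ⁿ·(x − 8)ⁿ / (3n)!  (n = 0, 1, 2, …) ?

By the ratio test, |a_{n+1}/a_n| = (n+1)³/[(3n+1)·(3n+2)·(3n+3)] · 2 → 2/27.
Thus R = 1/(2/27) = 27/2.

R = 27/2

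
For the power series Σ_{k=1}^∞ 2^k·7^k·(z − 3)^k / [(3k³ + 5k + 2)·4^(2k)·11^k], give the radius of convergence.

R = 88/7

By the ratio test, |a_{k+1}/a_k| = [(3k³ + 5k + 2)/(3(k+1)³ + 5(k+1) + 2)] · 2·7/(16·11) → 7/88.
Convergence for |z − 3| · 7/88 < 1, i.e. |z − 3| < 88/7. So R = 88/7.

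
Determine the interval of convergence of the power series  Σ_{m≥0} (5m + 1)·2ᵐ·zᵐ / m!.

Ratio test: |a_{m+1}/a_m| = (5(m+1) + 1)/(5m + 1) · 2 · 1/(m+1) → 0 as m → ∞.
Since the limit is 0 < 1 for every z, the series converges on all of ℝ and R = ∞.

(−∞, ∞)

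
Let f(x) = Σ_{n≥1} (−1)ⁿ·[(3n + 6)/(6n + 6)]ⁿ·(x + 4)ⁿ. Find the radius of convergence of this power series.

Applying the root test, |a_n|^(1/n) = (3n + 6)/(6n + 6) → 1/2.
Hence the series converges for |x + 4| < 1/(1/2) = 2, so the radius of convergence is 2.

R = 2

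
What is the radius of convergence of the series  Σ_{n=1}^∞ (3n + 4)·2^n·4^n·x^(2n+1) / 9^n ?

By the ratio test, |a_{n+1}/a_n| = [(3(n+1) + 4)/(3n + 4)] · 2·4/9 → 8/9.
Writing y = x², the series in y has radius 9/8, so |x| < √(9/8) and R = 3√2/4.

R = 3√2/4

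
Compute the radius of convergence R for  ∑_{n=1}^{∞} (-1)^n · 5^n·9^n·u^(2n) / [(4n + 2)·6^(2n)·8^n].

By the ratio test, |a_{n+1}/a_n| = [(4n + 2)/(4(n+1) + 2)] · 5·9/(36·8) → 5/32.
Successive powers of u differ by 2, so the series converges when |u|² · 5/32 < 1, i.e. |u| < √(32/5). So R = 4√10/5.

R = 4√10/5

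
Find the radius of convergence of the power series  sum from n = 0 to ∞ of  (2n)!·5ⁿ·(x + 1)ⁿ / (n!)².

The ratio of consecutive coefficients is (2n+1)·(2n+2)/(n+1)² · 5 → 20.
Thus R = 1/(20) = 1/20.

R = 1/20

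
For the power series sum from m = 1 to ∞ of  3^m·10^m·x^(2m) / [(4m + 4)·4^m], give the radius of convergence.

Ratio test: |a_{m+1}/a_m| = [(4m + 4)/(4(m+1) + 4)] · 3·10/4 → 15/2 as m → ∞.
Successive powers of x differ by 2, so the series converges when |x|² · 15/2 < 1, i.e. |x| < √(2/15). So R = √30/15.

R = √30/15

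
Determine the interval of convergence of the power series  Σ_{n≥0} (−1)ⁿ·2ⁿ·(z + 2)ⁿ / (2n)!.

By the ratio test, |a_{n+1}/a_n| = 2 · 1/[(2n+1)·(2n+2)] → 0.
The limit is 0, so the series converges for all z; R = ∞.

(−∞, ∞)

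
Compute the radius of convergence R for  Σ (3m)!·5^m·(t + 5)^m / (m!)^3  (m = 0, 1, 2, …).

R = 1/135

Apply the ratio test: |a_{m+1}| / |a_m| = (3m+1)·(3m+2)·(3m+3)/(m+1)³ · 5, which tends to 135 as m → ∞.
The series converges when 135 · |t + 5| < 1, giving R = 1/135.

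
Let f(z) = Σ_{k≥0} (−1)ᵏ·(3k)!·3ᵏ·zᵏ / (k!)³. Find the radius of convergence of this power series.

Apply the ratio test: |a_{k+1}| / |a_k| = (3k+1)·(3k+2)·(3k+3)/(k+1)³ · 3, which tends to 81 as k → ∞.
Hence the series converges for |z| < 1/(81) = 1/81, so the radius of convergence is 1/81.

R = 1/81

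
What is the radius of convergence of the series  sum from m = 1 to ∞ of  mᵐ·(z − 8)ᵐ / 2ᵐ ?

R = 0

Applying the root test, |a_m|^(1/m) = m/2 → ∞.
The root grows without bound, so R = 0 (convergence only at z = 8).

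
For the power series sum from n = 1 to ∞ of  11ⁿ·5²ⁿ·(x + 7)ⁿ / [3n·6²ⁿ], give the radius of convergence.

By the ratio test, |a_{n+1}/a_n| = [3n/3(n+1)] · 11·25/36 → 275/36.
Thus R = 1/(275/36) = 36/275.

R = 36/275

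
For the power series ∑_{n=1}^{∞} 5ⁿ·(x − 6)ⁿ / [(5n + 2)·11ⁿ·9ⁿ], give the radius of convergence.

Ratio test: |a_{n+1}/a_n| = [(5n + 2)/(5(n+1) + 2)] · 5/(11·9) → 5/99 as n → ∞.
Convergence for |x − 6| · 5/99 < 1, i.e. |x − 6| < 99/5. So R = 99/5.

R = 99/5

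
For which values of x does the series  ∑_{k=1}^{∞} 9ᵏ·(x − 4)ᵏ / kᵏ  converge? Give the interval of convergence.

(−∞, ∞)

Applying the root test, |a_k|^(1/k) = 9/k → 0.
Since the k-th root of |a_k| tends to 0, the series converges for all real x; R = ∞.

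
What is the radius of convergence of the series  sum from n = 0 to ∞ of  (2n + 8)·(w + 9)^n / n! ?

Apply the ratio test: |a_{n+1}| / |a_n| = (2(n+1) + 8)/(2n + 8) · 1/(n+1), which tends to 0 as n → ∞.
Since the limit is 0 < 1 for every w, the series converges on all of ℝ and R = ∞.

R = ∞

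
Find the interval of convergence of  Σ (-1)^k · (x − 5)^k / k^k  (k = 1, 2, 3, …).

Root test: |a_k|^(1/k) = 1/k → 0.
Since the k-th root of |a_k| tends to 0, the series converges for all real x; R = ∞.

(−∞, ∞)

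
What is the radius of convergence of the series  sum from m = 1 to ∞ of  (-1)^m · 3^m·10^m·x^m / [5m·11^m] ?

R = 11/30

The ratio of consecutive coefficients is [5m/5(m+1)] · 3·10/11 → 30/11.
Thus R = 1/(30/11) = 11/30.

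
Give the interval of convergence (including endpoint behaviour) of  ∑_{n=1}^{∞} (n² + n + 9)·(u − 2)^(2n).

(1, 3)

Ratio test: |a_{n+1}/a_n| = ((n+1)² + (n+1) + 9)/(n² + n + 9) → 1 as n → ∞.
Successive powers of (u − 2) differ by 2, so the series converges when |u − 2|² · 1 < 1, i.e. |u − 2| < √(1) = 1. So R = 1.
Endpoint u = 3: the terms have absolute value of order n², which does not tend to 0, so the series diverges by the divergence test.
When u = 1, the terms have absolute value of order n², which does not tend to 0, so the series diverges by the divergence test.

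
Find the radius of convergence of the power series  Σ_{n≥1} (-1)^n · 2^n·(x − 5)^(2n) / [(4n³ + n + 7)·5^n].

The ratio of consecutive coefficients is [(4n³ + n + 7)/(4(n+1)³ + (n+1) + 7)] · 2/5 → 2/5.
Writing y = (x − 5)², the series in y has radius 5/2, so |x − 5| < √(5/2) and R = √10/2.

R = √10/2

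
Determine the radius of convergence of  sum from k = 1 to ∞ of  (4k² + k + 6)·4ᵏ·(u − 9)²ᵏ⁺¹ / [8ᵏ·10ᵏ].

By the ratio test, |a_{k+1}/a_k| = [(4(k+1)² + (k+1) + 6)/(4k² + k + 6)] · 4/(8·10) → 1/20.
Since the exponent of (u − 9) increases by 2 each term, convergence requires |u − 9|² < 20, hence R = 2√5.

R = 2√5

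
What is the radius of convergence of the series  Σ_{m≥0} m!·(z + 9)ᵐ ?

R = 0

Ratio test: |a_{m+1}/a_m| = (m+1) → ∞ as m → ∞.
Since the ratio → ∞, the series diverges for every z ≠ -9, and R = 0.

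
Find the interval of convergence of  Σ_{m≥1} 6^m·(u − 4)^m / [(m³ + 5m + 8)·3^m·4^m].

By the ratio test, |a_{m+1}/a_m| = [(m³ + 5m + 8)/((m+1)³ + 5(m+1) + 8)] · 6/(3·4) → 1/2.
Hence the series converges for |u − 4| < 1/(1/2) = 2, so the radius of convergence is 2.
Endpoint u = 6: absolute convergence follows by limit comparison with Σ 1/m³.
At u = 2: the series is dominated by a constant times Σ 1/m³, which converges (p = 3 > 1).

[2, 6]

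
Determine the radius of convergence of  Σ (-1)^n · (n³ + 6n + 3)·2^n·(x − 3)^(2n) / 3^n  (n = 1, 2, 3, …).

Apply the ratio test: |a_{n+1}| / |a_n| = [((n+1)³ + 6(n+1) + 3)/(n³ + 6n + 3)] · 2/3, which tends to 2/3 as n → ∞.
Since the exponent of (x − 3) increases by 2 each term, convergence requires |x − 3|² < 3/2, hence R = √6/2.

R = √6/2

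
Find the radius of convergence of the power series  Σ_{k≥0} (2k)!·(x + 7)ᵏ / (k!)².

R = 1/4

The ratio of consecutive coefficients is (2k+1)·(2k+2)/(k+1)² → 4.
The series converges when 4 · |x + 7| < 1, giving R = 1/4.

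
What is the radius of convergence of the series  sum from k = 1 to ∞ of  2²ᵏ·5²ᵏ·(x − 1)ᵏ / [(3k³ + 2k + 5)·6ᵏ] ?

By the ratio test, |a_{k+1}/a_k| = [(3k³ + 2k + 5)/(3(k+1)³ + 2(k+1) + 5)] · 4·25/6 → 50/3.
Thus R = 1/(50/3) = 3/50.

R = 3/50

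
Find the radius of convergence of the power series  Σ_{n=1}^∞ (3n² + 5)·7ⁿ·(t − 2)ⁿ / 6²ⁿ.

Ratio test: |a_{n+1}/a_n| = [(3(n+1)² + 5)/(3n² + 5)] · 7/36 → 7/36 as n → ∞.
Thus R = 1/(7/36) = 36/7.

R = 36/7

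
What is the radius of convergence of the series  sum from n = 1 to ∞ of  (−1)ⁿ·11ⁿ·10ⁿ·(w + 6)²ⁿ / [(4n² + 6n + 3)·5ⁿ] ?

R = √22/22

Apply the ratio test: |a_{n+1}| / |a_n| = [(4n² + 6n + 3)/(4(n+1)² + 6(n+1) + 3)] · 11·10/5, which tends to 22 as n → ∞.
Successive powers of (w + 6) differ by 2, so the series converges when |w + 6|² · 22 < 1, i.e. |w + 6| < √(1/22). So R = √22/22.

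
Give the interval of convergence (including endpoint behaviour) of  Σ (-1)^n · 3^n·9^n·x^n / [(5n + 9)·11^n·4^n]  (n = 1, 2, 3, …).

(-44/27, 44/27]

The ratio of consecutive coefficients is [(5n + 9)/(5(n+1) + 9)] · 3·9/(11·4) → 27/44.
Hence the series converges for |x| < 1/(27/44) = 44/27, so the radius of convergence is 44/27.
Endpoint x = 44/27: the terms alternate in sign and decrease monotonically to 0 in absolute value (size ~ c/n), so the alternating series test gives convergence.
When x = -44/27, comparison with the harmonic series Σ 1/n shows the series diverges.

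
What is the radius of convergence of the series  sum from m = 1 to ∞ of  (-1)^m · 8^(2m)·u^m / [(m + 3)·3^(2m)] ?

Ratio test: |a_{m+1}/a_m| = [(m + 3)/((m+1) + 3)] · 64/9 → 64/9 as m → ∞.
The series converges when 64/9 · |u| < 1, giving R = 9/64.

R = 9/64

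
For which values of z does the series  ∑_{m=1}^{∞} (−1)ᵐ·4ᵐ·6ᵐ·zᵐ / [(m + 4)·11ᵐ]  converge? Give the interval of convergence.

By the ratio test, |a_{m+1}/a_m| = [(m + 4)/((m+1) + 4)] · 4·6/11 → 24/11.
Thus R = 1/(24/11) = 11/24.
At z = 11/24: convergence follows from the alternating series test (terms decrease monotonically to 0).
Endpoint z = -11/24: comparison with the harmonic series Σ 1/m shows the series diverges.

(-11/24, 11/24]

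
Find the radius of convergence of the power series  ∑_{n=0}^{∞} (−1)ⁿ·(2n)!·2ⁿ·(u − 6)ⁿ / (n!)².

Apply the ratio test: |a_{n+1}| / |a_n| = (2n+1)·(2n+2)/(n+1)² · 2, which tends to 8 as n → ∞.
Thus R = 1/(8) = 1/8.

R = 1/8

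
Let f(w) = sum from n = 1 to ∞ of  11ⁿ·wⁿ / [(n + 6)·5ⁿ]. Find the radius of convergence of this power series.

R = 5/11

Ratio test: |a_{n+1}/a_n| = [(n + 6)/((n+1) + 6)] · 11/5 → 11/5 as n → ∞.
Thus R = 1/(11/5) = 5/11.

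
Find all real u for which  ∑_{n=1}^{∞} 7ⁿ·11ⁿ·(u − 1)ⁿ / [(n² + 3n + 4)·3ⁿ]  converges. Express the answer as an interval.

By the ratio test, |a_{n+1}/a_n| = [(n² + 3n + 4)/((n+1)² + 3(n+1) + 4)] · 7·11/3 → 77/3.
Thus R = 1/(77/3) = 3/77.
Check u = 80/77: the terms are on the order of 1/n², so the series converges absolutely by comparison with the p-series (p = 2 > 1).
When u = 74/77, the series is dominated by a constant times Σ 1/n², which converges (p = 2 > 1).

[74/77, 80/77]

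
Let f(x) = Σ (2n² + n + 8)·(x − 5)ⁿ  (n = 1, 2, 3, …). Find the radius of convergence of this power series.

Apply the ratio test: |a_{n+1}| / |a_n| = (2(n+1)² + (n+1) + 8)/(2n² + n + 8), which tends to 1 as n → ∞.
Hence R = 1.

R = 1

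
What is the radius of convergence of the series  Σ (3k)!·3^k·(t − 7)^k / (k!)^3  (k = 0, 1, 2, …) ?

By the ratio test, |a_{k+1}/a_k| = (3k+1)·(3k+2)·(3k+3)/(k+1)³ · 3 → 81.
Convergence for |t − 7| · 81 < 1, i.e. |t − 7| < 1/81. So R = 1/81.

R = 1/81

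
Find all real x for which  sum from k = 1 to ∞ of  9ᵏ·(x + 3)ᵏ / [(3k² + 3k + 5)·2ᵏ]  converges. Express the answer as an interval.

[-29/9, -25/9]

The ratio of consecutive coefficients is [(3k² + 3k + 5)/(3(k+1)² + 3(k+1) + 5)] · 9/2 → 9/2.
Convergence for |x + 3| · 9/2 < 1, i.e. |x + 3| < 2/9. So R = 2/9.
Endpoint x = -25/9: absolute convergence follows by limit comparison with Σ 1/k².
When x = -29/9, absolute convergence follows by limit comparison with Σ 1/k².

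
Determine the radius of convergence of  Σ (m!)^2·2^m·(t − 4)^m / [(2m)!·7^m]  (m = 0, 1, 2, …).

The ratio of consecutive coefficients is (m+1)²/[(2m+1)·(2m+2)] · 2/7 → 1/14.
Convergence for |t − 4| · 1/14 < 1, i.e. |t − 4| < 14. So R = 14.

R = 14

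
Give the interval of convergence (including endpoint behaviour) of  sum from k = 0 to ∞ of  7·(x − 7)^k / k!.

(−∞, ∞)

Apply the ratio test: |a_{k+1}| / |a_k| = 7/7 · 1/(k+1), which tends to 0 as k → ∞.
Since the limit is 0 < 1 for every x, the series converges on all of ℝ and R = ∞.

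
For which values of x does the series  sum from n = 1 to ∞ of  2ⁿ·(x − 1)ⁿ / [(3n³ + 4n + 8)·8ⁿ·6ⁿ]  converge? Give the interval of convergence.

[-23, 25]

The ratio of consecutive coefficients is [(3n³ + 4n + 8)/(3(n+1)³ + 4(n+1) + 8)] · 2/(8·6) → 1/24.
The series converges when 1/24 · |x − 1| < 1, giving R = 24.
Check x = 25: the series is dominated by a constant times Σ 1/n³, which converges (p = 3 > 1).
When x = -23, the series is dominated by a constant times Σ 1/n³, which converges (p = 3 > 1).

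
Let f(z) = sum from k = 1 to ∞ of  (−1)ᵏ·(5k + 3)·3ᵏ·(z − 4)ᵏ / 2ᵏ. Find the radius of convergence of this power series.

The ratio of consecutive coefficients is [(5(k+1) + 3)/(5k + 3)] · 3/2 → 3/2.
The series converges when 3/2 · |z − 4| < 1, giving R = 2/3.

R = 2/3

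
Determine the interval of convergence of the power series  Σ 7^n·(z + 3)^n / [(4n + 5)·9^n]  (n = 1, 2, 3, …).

[-30/7, -12/7)

By the ratio test, |a_{n+1}/a_n| = [(4n + 5)/(4(n+1) + 5)] · 7/9 → 7/9.
Hence the series converges for |z + 3| < 1/(7/9) = 9/7, so the radius of convergence is 9/7.
Check z = -12/7: comparison with the harmonic series Σ 1/n shows the series diverges.
At z = -30/7: the terms alternate in sign and decrease monotonically to 0 in absolute value (size ~ c/n), so the alternating series test gives convergence.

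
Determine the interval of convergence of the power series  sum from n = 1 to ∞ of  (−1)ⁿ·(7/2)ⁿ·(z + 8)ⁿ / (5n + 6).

(-58/7, -54/7]

Ratio test: |a_{n+1}/a_n| = [(5n + 6)/(5(n+1) + 6)] · 7/2 → 7/2 as n → ∞.
Thus R = 1/(7/2) = 2/7.
When z = -54/7, the terms alternate in sign and decrease monotonically to 0 in absolute value (size ~ c/n), so the alternating series test gives convergence.
Endpoint z = -58/7: comparison with the harmonic series Σ 1/n shows the series diverges.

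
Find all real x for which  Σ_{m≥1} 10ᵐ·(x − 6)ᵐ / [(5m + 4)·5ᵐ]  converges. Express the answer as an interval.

[11/2, 13/2)

Ratio test: |a_{m+1}/a_m| = [(5m + 4)/(5(m+1) + 4)] · 10/5 → 2 as m → ∞.
Convergence for |x − 6| · 2 < 1, i.e. |x − 6| < 1/2. So R = 1/2.
At x = 13/2: comparison with the harmonic series Σ 1/m shows the series diverges.
Check x = 11/2: an alternating series whose terms decrease to 0 in absolute value, so it converges by the Leibniz criterion.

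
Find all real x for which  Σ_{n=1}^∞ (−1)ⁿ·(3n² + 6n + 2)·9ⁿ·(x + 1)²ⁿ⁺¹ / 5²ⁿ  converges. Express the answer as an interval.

(-8/3, 2/3)

Ratio test: |a_{n+1}/a_n| = [(3(n+1)² + 6(n+1) + 2)/(3n² + 6n + 2)] · 9/25 → 9/25 as n → ∞.
Writing y = (x + 1)², the series in y has radius 25/9, so |x + 1| < √(25/9) = 5/3 and R = 5/3.
Check x = 2/3: the terms do not tend to 0, so the series diverges.
Check x = -8/3: the terms have absolute value of order n², which does not tend to 0, so the series diverges by the divergence test.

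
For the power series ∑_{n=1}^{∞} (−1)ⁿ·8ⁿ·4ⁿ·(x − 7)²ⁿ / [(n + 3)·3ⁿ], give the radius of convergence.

The ratio of consecutive coefficients is [(n + 3)/((n+1) + 3)] · 8·4/3 → 32/3.
Writing y = (x − 7)², the series in y has radius 3/32, so |x − 7| < √(3/32) and R = √6/8.

R = √6/8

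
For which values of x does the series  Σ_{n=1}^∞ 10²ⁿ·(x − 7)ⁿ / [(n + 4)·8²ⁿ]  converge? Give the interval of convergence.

[159/25, 191/25)

The ratio of consecutive coefficients is [(n + 4)/((n+1) + 4)] · 100/64 → 25/16.
Hence the series converges for |x − 7| < 1/(25/16) = 16/25, so the radius of convergence is 16/25.
When x = 191/25, the terms are asymptotic to a nonzero constant times 1/n, so the series diverges by limit comparison with Σ 1/n.
When x = 159/25, an alternating series whose terms decrease to 0 in absolute value, so it converges by the Leibniz criterion.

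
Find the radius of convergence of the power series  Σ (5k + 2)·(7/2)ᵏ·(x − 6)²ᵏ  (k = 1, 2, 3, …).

R = √14/7

Ratio test: |a_{k+1}/a_k| = [(5(k+1) + 2)/(5k + 2)] · 7/2 → 7/2 as k → ∞.
Successive powers of (x − 6) differ by 2, so the series converges when |x − 6|² · 7/2 < 1, i.e. |x − 6| < √(2/7). So R = √14/7.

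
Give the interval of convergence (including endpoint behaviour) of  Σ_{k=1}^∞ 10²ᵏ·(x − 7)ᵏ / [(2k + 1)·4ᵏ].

[174/25, 176/25)

By the ratio test, |a_{k+1}/a_k| = [(2k + 1)/(2(k+1) + 1)] · 100/4 → 25.
The series converges when 25 · |x − 7| < 1, giving R = 1/25.
At x = 176/25: the terms behave like c/k; limit comparison with the harmonic series gives divergence.
Endpoint x = 174/25: the terms alternate in sign and decrease monotonically to 0 in absolute value (size ~ c/k), so the alternating series test gives convergence.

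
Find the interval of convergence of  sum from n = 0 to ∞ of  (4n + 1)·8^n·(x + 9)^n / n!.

By the ratio test, |a_{n+1}/a_n| = (4(n+1) + 1)/(4n + 1) · 8 · 1/(n+1) → 0.
The limit is 0, so the series converges for all x; R = ∞.

(−∞, ∞)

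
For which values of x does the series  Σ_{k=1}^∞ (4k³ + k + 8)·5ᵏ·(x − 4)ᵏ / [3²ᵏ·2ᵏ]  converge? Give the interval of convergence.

(2/5, 38/5)

By the ratio test, |a_{k+1}/a_k| = [(4(k+1)³ + (k+1) + 8)/(4k³ + k + 8)] · 5/(9·2) → 5/18.
Hence the series converges for |x − 4| < 1/(5/18) = 18/5, so the radius of convergence is 18/5.
Endpoint x = 38/5: the terms have absolute value of order k³, which does not tend to 0, so the series diverges by the divergence test.
When x = 2/5, the terms have absolute value of order k³, which does not tend to 0, so the series diverges by the divergence test.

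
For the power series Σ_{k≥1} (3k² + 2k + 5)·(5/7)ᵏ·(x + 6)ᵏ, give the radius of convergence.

Apply the ratio test: |a_{k+1}| / |a_k| = [(3(k+1)² + 2(k+1) + 5)/(3k² + 2k + 5)] · 5/7, which tends to 5/7 as k → ∞.
Convergence for |x + 6| · 5/7 < 1, i.e. |x + 6| < 7/5. So R = 7/5.

R = 7/5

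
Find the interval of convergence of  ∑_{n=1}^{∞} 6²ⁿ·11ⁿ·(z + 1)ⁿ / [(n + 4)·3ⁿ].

[-133/132, -131/132)

The ratio of consecutive coefficients is [(n + 4)/((n+1) + 4)] · 36·11/3 → 132.
Convergence for |z + 1| · 132 < 1, i.e. |z + 1| < 1/132. So R = 1/132.
At z = -131/132: comparison with the harmonic series Σ 1/n shows the series diverges.
Check z = -133/132: an alternating series whose terms decrease to 0 in absolute value, so it converges by the Leibniz criterion.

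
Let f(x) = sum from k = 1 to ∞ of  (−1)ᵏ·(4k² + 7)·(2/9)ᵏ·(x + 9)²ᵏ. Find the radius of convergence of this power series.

The ratio of consecutive coefficients is [(4(k+1)² + 7)/(4k² + 7)] · 2/9 → 2/9.
Writing y = (x + 9)², the series in y has radius 9/2, so |x + 9| < √(9/2) and R = 3√2/2.

R = 3√2/2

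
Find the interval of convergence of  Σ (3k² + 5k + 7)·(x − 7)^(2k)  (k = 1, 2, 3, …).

Apply the ratio test: |a_{k+1}| / |a_k| = (3(k+1)² + 5(k+1) + 7)/(3k² + 5k + 7), which tends to 1 as k → ∞.
Writing y = (x − 7)², the series in y has radius 1, so |x − 7| < √(1) = 1 and R = 1.
When x = 8, the terms have absolute value of order k², which does not tend to 0, so the series diverges by the divergence test.
Endpoint x = 6: the k-th term does not approach 0; divergence by the term test.

(6, 8)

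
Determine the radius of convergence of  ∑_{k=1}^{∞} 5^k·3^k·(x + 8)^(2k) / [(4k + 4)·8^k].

Apply the ratio test: |a_{k+1}| / |a_k| = [(4k + 4)/(4(k+1) + 4)] · 5·3/8, which tends to 15/8 as k → ∞.
Since the exponent of (x + 8) increases by 2 each term, convergence requires |x + 8|² < 8/15, hence R = 2√30/15.

R = 2√30/15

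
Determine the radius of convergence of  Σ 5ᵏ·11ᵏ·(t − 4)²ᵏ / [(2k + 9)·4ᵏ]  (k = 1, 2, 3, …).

R = 2√55/55

Apply the ratio test: |a_{k+1}| / |a_k| = [(2k + 9)/(2(k+1) + 9)] · 5·11/4, which tends to 55/4 as k → ∞.
Since the exponent of (t − 4) increases by 2 each term, convergence requires |t − 4|² < 4/55, hence R = 2√55/55.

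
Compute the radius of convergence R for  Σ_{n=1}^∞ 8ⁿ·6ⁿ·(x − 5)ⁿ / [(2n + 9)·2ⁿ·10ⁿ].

R = 5/12

Apply the ratio test: |a_{n+1}| / |a_n| = [(2n + 9)/(2(n+1) + 9)] · 8·6/(2·10), which tends to 12/5 as n → ∞.
Thus R = 1/(12/5) = 5/12.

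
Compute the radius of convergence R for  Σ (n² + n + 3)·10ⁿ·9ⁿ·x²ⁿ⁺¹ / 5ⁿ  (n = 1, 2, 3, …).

Apply the ratio test: |a_{n+1}| / |a_n| = [((n+1)² + (n+1) + 3)/(n² + n + 3)] · 10·9/5, which tends to 18 as n → ∞.
Since the exponent of x increases by 2 each term, convergence requires |x|² < 1/18, hence R = √2/6.

R = √2/6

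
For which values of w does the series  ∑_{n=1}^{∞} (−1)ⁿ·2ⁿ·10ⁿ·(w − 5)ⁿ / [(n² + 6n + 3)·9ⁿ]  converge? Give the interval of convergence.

[91/20, 109/20]

The ratio of consecutive coefficients is [(n² + 6n + 3)/((n+1)² + 6(n+1) + 3)] · 2·10/9 → 20/9.
Convergence for |w − 5| · 20/9 < 1, i.e. |w − 5| < 9/20. So R = 9/20.
Endpoint w = 109/20: absolute convergence follows by limit comparison with Σ 1/n².
At w = 91/20: the terms are on the order of 1/n², so the series converges absolutely by comparison with the p-series (p = 2 > 1).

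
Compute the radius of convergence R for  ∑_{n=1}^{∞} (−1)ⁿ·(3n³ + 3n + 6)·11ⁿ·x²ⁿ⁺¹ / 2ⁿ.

Apply the ratio test: |a_{n+1}| / |a_n| = [(3(n+1)³ + 3(n+1) + 6)/(3n³ + 3n + 6)] · 11/2, which tends to 11/2 as n → ∞.
Since the exponent of x increases by 2 each term, convergence requires |x|² < 2/11, hence R = √22/11.

R = √22/11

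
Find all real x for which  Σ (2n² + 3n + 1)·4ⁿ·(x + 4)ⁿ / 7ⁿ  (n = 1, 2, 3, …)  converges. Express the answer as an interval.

(-23/4, -9/4)

Ratio test: |a_{n+1}/a_n| = [(2(n+1)² + 3(n+1) + 1)/(2n² + 3n + 1)] · 4/7 → 4/7 as n → ∞.
Convergence for |x + 4| · 4/7 < 1, i.e. |x + 4| < 7/4. So R = 7/4.
When x = -9/4, the terms have absolute value of order n², which does not tend to 0, so the series diverges by the divergence test.
At x = -23/4: the terms do not tend to 0, so the series diverges.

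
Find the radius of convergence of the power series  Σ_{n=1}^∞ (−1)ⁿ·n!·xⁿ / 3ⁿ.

R = 0

Ratio test: |a_{n+1}/a_n| = (n+1) · 1/3 → ∞ as n → ∞.
The terms grow without bound for any x ≠ 0, so R = 0 (convergence only at x = 0).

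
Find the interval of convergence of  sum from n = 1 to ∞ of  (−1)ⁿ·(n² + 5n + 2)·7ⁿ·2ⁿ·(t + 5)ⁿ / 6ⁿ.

Ratio test: |a_{n+1}/a_n| = [((n+1)² + 5(n+1) + 2)/(n² + 5n + 2)] · 7·2/6 → 7/3 as n → ∞.
The series converges when 7/3 · |t + 5| < 1, giving R = 3/7.
Endpoint t = -32/7: the terms do not tend to 0, so the series diverges.
At t = -38/7: the n-th term does not approach 0; divergence by the term test.

(-38/7, -32/7)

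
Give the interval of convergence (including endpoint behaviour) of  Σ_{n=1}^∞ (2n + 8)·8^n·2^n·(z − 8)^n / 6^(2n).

(23/4, 41/4)

By the ratio test, |a_{n+1}/a_n| = [(2(n+1) + 8)/(2n + 8)] · 8·2/36 → 4/9.
Convergence for |z − 8| · 4/9 < 1, i.e. |z − 8| < 9/4. So R = 9/4.
At z = 41/4: the n-th term does not approach 0; divergence by the term test.
Check z = 23/4: the terms have absolute value of order n, which does not tend to 0, so the series diverges by the divergence test.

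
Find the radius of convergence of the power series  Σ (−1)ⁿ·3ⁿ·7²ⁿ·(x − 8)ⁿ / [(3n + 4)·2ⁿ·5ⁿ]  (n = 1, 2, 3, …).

R = 10/147

The ratio of consecutive coefficients is [(3n + 4)/(3(n+1) + 4)] · 3·49/(2·5) → 147/10.
Convergence for |x − 8| · 147/10 < 1, i.e. |x − 8| < 10/147. So R = 10/147.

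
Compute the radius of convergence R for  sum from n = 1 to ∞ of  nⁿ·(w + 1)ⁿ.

By the Cauchy root test, |a_n|^(1/n) = n → ∞.
Since the n-th root of |a_n| is unbounded, the series converges only at w = -1; R = 0.

R = 0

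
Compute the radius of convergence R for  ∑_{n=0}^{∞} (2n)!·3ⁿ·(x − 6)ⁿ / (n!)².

R = 1/12

Apply the ratio test: |a_{n+1}| / |a_n| = (2n+1)·(2n+2)/(n+1)² · 3, which tends to 12 as n → ∞.
Thus R = 1/(12) = 1/12.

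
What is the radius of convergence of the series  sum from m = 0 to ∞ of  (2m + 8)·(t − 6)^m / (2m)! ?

R = ∞

By the ratio test, |a_{m+1}/a_m| = (2(m+1) + 8)/(2m + 8) · 1/[(2m+1)·(2m+2)] → 0.
The ratio tends to 0 regardless of t, hence R = ∞.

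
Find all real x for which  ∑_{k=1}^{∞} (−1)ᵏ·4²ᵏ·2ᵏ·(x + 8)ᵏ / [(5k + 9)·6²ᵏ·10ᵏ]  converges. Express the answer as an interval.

Apply the ratio test: |a_{k+1}| / |a_k| = [(5k + 9)/(5(k+1) + 9)] · 16·2/(36·10), which tends to 4/45 as k → ∞.
Convergence for |x + 8| · 4/45 < 1, i.e. |x + 8| < 45/4. So R = 45/4.
Check x = 13/4: the terms alternate in sign and decrease monotonically to 0 in absolute value (size ~ c/k), so the alternating series test gives convergence.
Check x = -77/4: the terms are asymptotic to a nonzero constant times 1/k, so the series diverges by limit comparison with Σ 1/k.

(-77/4, 13/4]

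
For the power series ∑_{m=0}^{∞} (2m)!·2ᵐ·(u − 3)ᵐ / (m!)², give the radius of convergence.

Ratio test: |a_{m+1}/a_m| = (2m+1)·(2m+2)/(m+1)² · 2 → 8 as m → ∞.
Thus R = 1/(8) = 1/8.

R = 1/8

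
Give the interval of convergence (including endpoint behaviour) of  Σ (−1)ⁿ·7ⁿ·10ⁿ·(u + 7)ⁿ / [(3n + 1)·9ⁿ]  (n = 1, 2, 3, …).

Apply the ratio test: |a_{n+1}| / |a_n| = [(3n + 1)/(3(n+1) + 1)] · 7·10/9, which tends to 70/9 as n → ∞.
The series converges when 70/9 · |u + 7| < 1, giving R = 9/70.
At u = -481/70: the terms alternate in sign and decrease monotonically to 0 in absolute value (size ~ c/n), so the alternating series test gives convergence.
Endpoint u = -499/70: the terms are asymptotic to a nonzero constant times 1/n, so the series diverges by limit comparison with Σ 1/n.

(-499/70, -481/70]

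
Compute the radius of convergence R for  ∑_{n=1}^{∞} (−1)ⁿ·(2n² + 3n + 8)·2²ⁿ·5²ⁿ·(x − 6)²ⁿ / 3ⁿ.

Apply the ratio test: |a_{n+1}| / |a_n| = [(2(n+1)² + 3(n+1) + 8)/(2n² + 3n + 8)] · 4·25/3, which tends to 100/3 as n → ∞.
Since the exponent of (x − 6) increases by 2 each term, convergence requires |x − 6|² < 3/100, hence R = √3/10.

R = √3/10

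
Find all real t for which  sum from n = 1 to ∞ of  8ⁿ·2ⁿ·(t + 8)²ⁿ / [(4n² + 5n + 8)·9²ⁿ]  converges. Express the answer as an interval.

Apply the ratio test: |a_{n+1}| / |a_n| = [(4n² + 5n + 8)/(4(n+1)² + 5(n+1) + 8)] · 8·2/81, which tends to 16/81 as n → ∞.
Since the exponent of (t + 8) increases by 2 each term, convergence requires |t + 8|² < 81/16, hence R = 9/4.
At t = -23/4: the series is dominated by a constant times Σ 1/n², which converges (p = 2 > 1).
Check t = -41/4: the terms are on the order of 1/n², so the series converges absolutely by comparison with the p-series (p = 2 > 1).

[-41/4, -23/4]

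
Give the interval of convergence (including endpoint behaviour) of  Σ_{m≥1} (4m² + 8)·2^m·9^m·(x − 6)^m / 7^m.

Ratio test: |a_{m+1}/a_m| = [(4(m+1)² + 8)/(4m² + 8)] · 2·9/7 → 18/7 as m → ∞.
Thus R = 1/(18/7) = 7/18.
At x = 115/18: the terms have absolute value of order m², which does not tend to 0, so the series diverges by the divergence test.
At x = 101/18: the terms have absolute value of order m², which does not tend to 0, so the series diverges by the divergence test.

(101/18, 115/18)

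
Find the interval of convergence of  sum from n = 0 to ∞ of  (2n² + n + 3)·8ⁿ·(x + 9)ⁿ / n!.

(−∞, ∞)

Apply the ratio test: |a_{n+1}| / |a_n| = (2(n+1)² + (n+1) + 3)/(2n² + n + 3) · 8 · 1/(n+1), which tends to 0 as n → ∞.
Since the limit is 0 < 1 for every x, the series converges on all of ℝ and R = ∞.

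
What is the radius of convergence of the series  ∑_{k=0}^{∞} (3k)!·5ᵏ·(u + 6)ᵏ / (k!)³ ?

By the ratio test, |a_{k+1}/a_k| = (3k+1)·(3k+2)·(3k+3)/(k+1)³ · 5 → 135.
Thus R = 1/(135) = 1/135.

R = 1/135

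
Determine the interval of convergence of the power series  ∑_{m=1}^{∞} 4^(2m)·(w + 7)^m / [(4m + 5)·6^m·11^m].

Apply the ratio test: |a_{m+1}| / |a_m| = [(4m + 5)/(4(m+1) + 5)] · 16/(6·11), which tends to 8/33 as m → ∞.
Thus R = 1/(8/33) = 33/8.
At w = -23/8: the terms behave like c/m; limit comparison with the harmonic series gives divergence.
At w = -89/8: an alternating series whose terms decrease to 0 in absolute value, so it converges by the Leibniz criterion.

[-89/8, -23/8)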